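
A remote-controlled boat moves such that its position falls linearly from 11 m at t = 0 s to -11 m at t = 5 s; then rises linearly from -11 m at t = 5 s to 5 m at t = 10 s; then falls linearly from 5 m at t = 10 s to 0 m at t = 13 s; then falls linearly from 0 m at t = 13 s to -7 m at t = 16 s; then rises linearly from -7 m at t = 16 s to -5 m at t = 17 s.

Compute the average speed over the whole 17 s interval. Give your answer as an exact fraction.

Average speed = (total path length)/(elapsed time); on a piecewise-linear x-t graph the path length is Σ|Δx|.
0–5 s: |Δx| = |-11 − 11| = 22 m
5–10 s: |Δx| = |5 − -11| = 16 m
10–13 s: |Δx| = |0 − 5| = 5 m
13–16 s: |Δx| = |-7 − 0| = 7 m
16–17 s: |Δx| = |-5 − -7| = 2 m
Total path = 52 m; average speed = 52/17 = 52/17 m/s.

52/17 m/s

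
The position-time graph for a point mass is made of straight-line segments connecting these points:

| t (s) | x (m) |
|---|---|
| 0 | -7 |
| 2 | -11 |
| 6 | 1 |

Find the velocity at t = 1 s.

Velocity is the slope of the x-t graph on 0–2 s: (-11 − -7)/(2 − 0) = -2 m/s.

-2 m/s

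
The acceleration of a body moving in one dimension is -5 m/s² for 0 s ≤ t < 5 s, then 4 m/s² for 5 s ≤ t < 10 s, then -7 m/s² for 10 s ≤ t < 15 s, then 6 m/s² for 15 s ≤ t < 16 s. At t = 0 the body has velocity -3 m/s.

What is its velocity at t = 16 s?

Δv equals the area under the a-t graph; then v = v₀ + Δv.
0–5 s: -5 × 5 = -25 m/s
5–10 s: 4 × 5 = 20 m/s
10–15 s: -7 × 5 = -35 m/s
15–16 s: 6 × 1 = 6 m/s
Δv = -34 m/s, so v(16) = -3 + (-34) = -37 m/s.

-37 m/s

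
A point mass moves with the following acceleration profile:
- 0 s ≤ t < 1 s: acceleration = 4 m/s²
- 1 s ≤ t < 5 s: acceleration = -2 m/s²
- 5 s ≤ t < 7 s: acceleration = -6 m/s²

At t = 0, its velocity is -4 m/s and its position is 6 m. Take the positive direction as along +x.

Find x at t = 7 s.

-40 m

On each constant-a segment, Δv = aΔt and Δx = v₀Δt + ½aΔt²; chain segment to segment.
0–1 s: v starts -4 m/s; Δx = -4·1 + ½·4·1² = -2 m; v ends 0 m/s.
1–5 s: v starts 0 m/s; Δx = 0·4 + ½·-2·4² = -16 m; v ends -8 m/s.
5–7 s: v starts -8 m/s; Δx = -8·2 + ½·-6·2² = -28 m; v ends -20 m/s.
x(7) = 6 + Σ Δx = -40 m.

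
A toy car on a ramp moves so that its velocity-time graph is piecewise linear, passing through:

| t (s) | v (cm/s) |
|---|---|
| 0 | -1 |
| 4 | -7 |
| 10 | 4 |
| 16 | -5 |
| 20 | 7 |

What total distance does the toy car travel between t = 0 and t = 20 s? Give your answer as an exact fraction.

Total distance travelled is ∫|v| dt — sum the magnitudes of each area piece.
0–4 s: |½(-1 + -7)(4)| = 16 cm
4–10 s: v = 0 at t = 86/11 s; triangle areas 147/11 + 48/11 = 195/11 cm
10–16 s: v = 0 at t = 38/3 s; triangle areas 16/3 + 25/3 = 41/3 cm
16–20 s: v = 0 at t = 53/3 s; triangle areas 25/6 + 49/6 = 37/3 cm
Total distance = 657/11 cm

657/11 cm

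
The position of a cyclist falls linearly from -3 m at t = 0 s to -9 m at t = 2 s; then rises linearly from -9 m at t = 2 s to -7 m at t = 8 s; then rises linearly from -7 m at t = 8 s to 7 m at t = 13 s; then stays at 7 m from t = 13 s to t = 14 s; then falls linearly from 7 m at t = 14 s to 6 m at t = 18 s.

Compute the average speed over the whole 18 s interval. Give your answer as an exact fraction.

Average speed = (total path length)/(elapsed time); on a piecewise-linear x-t graph the path length is Σ|Δx|.
0–2 s: |Δx| = |-9 − -3| = 6 m
2–8 s: |Δx| = |-7 − -9| = 2 m
8–13 s: |Δx| = |7 − -7| = 14 m
13–14 s: |Δx| = |7 − 7| = 0 m
14–18 s: |Δx| = |6 − 7| = 1 m
Total path = 23 m; average speed = 23/18 = 23/18 m/s.

23/18 m/s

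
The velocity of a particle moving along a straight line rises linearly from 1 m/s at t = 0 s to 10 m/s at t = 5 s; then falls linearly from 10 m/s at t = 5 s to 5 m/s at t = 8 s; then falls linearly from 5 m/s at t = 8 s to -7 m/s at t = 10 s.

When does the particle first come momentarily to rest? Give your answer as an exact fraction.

t = 53/6 s

v changes sign on 8–10 s (from 5 to -7); the graph is linear there, so v = 0 at t = 8 + (-5)·(10 − 8)/(-7 − 5) = 53/6 s.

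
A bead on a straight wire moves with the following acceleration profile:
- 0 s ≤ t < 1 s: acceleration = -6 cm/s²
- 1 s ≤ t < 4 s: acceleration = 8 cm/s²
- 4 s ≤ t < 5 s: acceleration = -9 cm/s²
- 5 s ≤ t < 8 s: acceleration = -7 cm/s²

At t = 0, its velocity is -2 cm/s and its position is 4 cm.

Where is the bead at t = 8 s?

12 cm

On each constant-a segment, Δv = aΔt and Δx = v₀Δt + ½aΔt²; chain segment to segment.
0–1 s: v starts -2 cm/s; Δx = -2·1 + ½·-6·1² = -5 cm; v ends -8 cm/s.
1–4 s: v starts -8 cm/s; Δx = -8·3 + ½·8·3² = 12 cm; v ends 16 cm/s.
4–5 s: v starts 16 cm/s; Δx = 16·1 + ½·-9·1² = 11.5 cm; v ends 7 cm/s.
5–8 s: v starts 7 cm/s; Δx = 7·3 + ½·-7·3² = -10.5 cm; v ends -14 cm/s.
x(8) = 4 + Σ Δx = 12 cm.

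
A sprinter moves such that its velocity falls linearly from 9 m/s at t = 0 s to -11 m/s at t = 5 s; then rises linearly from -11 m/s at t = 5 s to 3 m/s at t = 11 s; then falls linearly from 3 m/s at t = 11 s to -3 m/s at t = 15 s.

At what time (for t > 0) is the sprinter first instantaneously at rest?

v changes sign on 0–5 s (from 9 to -11); the graph is linear there, so v = 0 at t = 0 + (-9)·(5 − 0)/(-11 − 9) = 2.25 s.

t = 2.25 s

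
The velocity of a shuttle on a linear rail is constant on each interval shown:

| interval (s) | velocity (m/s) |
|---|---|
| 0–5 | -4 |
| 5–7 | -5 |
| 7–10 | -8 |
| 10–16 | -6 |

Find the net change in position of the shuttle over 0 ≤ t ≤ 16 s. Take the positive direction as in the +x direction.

-90 m

Displacement is the signed area under the v-t curve.
0–5 s: -4 × 5 = -20 m
5–7 s: -5 × 2 = -10 m
7–10 s: -8 × 3 = -24 m
10–16 s: -6 × 6 = -36 m
Net displacement = -90 m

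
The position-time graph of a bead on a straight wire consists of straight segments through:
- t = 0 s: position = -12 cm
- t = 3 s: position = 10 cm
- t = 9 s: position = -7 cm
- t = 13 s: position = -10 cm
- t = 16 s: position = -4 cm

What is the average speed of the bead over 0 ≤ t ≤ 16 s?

Average speed = (total path length)/(elapsed time); on a piecewise-linear x-t graph the path length is Σ|Δx|.
0–3 s: |Δx| = |10 − -12| = 22 cm
3–9 s: |Δx| = |-7 − 10| = 17 cm
9–13 s: |Δx| = |-10 − -7| = 3 cm
13–16 s: |Δx| = |-4 − -10| = 6 cm
Total path = 48 cm; average speed = 48/16 = 3 cm/s.

3 cm/s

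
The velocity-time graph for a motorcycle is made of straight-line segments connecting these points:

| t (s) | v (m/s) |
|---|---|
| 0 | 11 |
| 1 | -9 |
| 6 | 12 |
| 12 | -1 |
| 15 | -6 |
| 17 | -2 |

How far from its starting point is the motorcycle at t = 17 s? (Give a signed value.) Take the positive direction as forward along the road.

23 m

Net displacement equals the area under the velocity-time graph (areas below the axis count negative).
0–1 s: ½(11 + -9)(1) = 1 m
1–6 s: ½(-9 + 12)(5) = 7.5 m
6–12 s: ½(12 + -1)(6) = 33 m
12–15 s: ½(-1 + -6)(3) = -10.5 m
15–17 s: ½(-6 + -2)(2) = -8 m
Net displacement = 23 m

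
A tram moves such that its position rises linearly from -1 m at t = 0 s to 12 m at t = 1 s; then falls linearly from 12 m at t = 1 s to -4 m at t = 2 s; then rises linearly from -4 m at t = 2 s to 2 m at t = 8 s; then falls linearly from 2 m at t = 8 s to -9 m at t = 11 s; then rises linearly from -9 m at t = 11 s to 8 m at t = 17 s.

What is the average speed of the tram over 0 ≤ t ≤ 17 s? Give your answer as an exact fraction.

63/17 m/s

Average speed = (total path length)/(elapsed time); on a piecewise-linear x-t graph the path length is Σ|Δx|.
0–1 s: |Δx| = |12 − -1| = 13 m
1–2 s: |Δx| = |-4 − 12| = 16 m
2–8 s: |Δx| = |2 − -4| = 6 m
8–11 s: |Δx| = |-9 − 2| = 11 m
11–17 s: |Δx| = |8 − -9| = 17 m
Total path = 63 m; average speed = 63/17 = 63/17 m/s.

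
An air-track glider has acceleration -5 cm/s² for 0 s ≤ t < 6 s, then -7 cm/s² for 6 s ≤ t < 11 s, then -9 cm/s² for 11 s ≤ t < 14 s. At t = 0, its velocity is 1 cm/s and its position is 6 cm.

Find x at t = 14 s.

On each constant-a segment, Δv = aΔt and Δx = v₀Δt + ½aΔt²; chain segment to segment.
0–6 s: v starts 1 cm/s; Δx = 1·6 + ½·-5·6² = -84 cm; v ends -29 cm/s.
6–11 s: v starts -29 cm/s; Δx = -29·5 + ½·-7·5² = -232.5 cm; v ends -64 cm/s.
11–14 s: v starts -64 cm/s; Δx = -64·3 + ½·-9·3² = -232.5 cm; v ends -91 cm/s.
x(14) = 6 + Σ Δx = -543 cm.

-543 cm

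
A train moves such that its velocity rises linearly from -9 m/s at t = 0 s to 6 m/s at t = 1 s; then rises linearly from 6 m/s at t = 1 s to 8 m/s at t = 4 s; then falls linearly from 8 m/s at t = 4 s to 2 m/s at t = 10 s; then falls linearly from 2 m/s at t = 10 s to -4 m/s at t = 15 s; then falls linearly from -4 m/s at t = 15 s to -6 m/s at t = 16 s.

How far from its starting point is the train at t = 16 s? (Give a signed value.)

39.5 m

Net displacement equals the area under the velocity-time graph (areas below the axis count negative).
0–1 s: ½(-9 + 6)(1) = -1.5 m
1–4 s: ½(6 + 8)(3) = 21 m
4–10 s: ½(8 + 2)(6) = 30 m
10–15 s: ½(2 + -4)(5) = -5 m
15–16 s: ½(-4 + -6)(1) = -5 m
Net displacement = 39.5 m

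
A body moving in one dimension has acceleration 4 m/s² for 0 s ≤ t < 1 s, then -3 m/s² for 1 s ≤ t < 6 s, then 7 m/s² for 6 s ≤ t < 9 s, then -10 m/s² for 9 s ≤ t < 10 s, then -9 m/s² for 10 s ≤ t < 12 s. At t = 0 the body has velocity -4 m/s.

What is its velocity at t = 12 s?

Δv equals the area under the a-t graph; then v = v₀ + Δv.
0–1 s: 4 × 1 = 4 m/s
1–6 s: -3 × 5 = -15 m/s
6–9 s: 7 × 3 = 21 m/s
9–10 s: -10 × 1 = -10 m/s
10–12 s: -9 × 2 = -18 m/s
Δv = -18 m/s, so v(12) = -4 + (-18) = -22 m/s.

-22 m/s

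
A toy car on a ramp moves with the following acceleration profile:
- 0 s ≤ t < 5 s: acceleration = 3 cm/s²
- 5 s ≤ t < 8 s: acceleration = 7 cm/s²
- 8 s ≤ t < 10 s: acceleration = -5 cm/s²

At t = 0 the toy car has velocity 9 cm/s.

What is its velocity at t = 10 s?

Δv equals the area under the a-t graph; then v = v₀ + Δv.
0–5 s: 3 × 5 = 15 cm/s
5–8 s: 7 × 3 = 21 cm/s
8–10 s: -5 × 2 = -10 cm/s
Δv = 26 cm/s, so v(10) = 9 + (26) = 35 cm/s.

35 cm/s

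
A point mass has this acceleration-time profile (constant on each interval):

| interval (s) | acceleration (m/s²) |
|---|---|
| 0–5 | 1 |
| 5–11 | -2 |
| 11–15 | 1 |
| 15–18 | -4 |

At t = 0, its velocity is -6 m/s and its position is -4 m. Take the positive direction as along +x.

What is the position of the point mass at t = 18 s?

-152.5 m

On each constant-a segment, Δv = aΔt and Δx = v₀Δt + ½aΔt²; chain segment to segment.
0–5 s: v starts -6 m/s; Δx = -6·5 + ½·1·5² = -17.5 m; v ends -1 m/s.
5–11 s: v starts -1 m/s; Δx = -1·6 + ½·-2·6² = -42 m; v ends -13 m/s.
11–15 s: v starts -13 m/s; Δx = -13·4 + ½·1·4² = -44 m; v ends -9 m/s.
15–18 s: v starts -9 m/s; Δx = -9·3 + ½·-4·3² = -45 m; v ends -21 m/s.
x(18) = -4 + Σ Δx = -152.5 m.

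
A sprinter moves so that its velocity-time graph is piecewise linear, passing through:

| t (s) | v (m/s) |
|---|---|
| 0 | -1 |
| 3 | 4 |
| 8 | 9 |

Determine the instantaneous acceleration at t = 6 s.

Acceleration is the slope of the v-t graph on 3–8 s: (9 − 4)/(8 − 3) = 1 m/s².

1 m/s²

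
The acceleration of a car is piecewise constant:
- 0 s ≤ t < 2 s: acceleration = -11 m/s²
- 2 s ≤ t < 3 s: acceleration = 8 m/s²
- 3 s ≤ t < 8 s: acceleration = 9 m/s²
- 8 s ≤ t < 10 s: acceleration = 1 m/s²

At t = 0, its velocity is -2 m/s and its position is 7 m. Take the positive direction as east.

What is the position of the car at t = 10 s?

53.5 m

On each constant-a segment, Δv = aΔt and Δx = v₀Δt + ½aΔt²; chain segment to segment.
0–2 s: v starts -2 m/s; Δx = -2·2 + ½·-11·2² = -26 m; v ends -24 m/s.
2–3 s: v starts -24 m/s; Δx = -24·1 + ½·8·1² = -20 m; v ends -16 m/s.
3–8 s: v starts -16 m/s; Δx = -16·5 + ½·9·5² = 32.5 m; v ends 29 m/s.
8–10 s: v starts 29 m/s; Δx = 29·2 + ½·1·2² = 60 m; v ends 31 m/s.
x(10) = 7 + Σ Δx = 53.5 m.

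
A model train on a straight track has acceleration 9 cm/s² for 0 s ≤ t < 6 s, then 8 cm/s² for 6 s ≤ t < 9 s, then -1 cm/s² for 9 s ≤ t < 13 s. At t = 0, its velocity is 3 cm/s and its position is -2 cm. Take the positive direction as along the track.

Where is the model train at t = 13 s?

701 cm

On each constant-a segment, Δv = aΔt and Δx = v₀Δt + ½aΔt²; chain segment to segment.
0–6 s: v starts 3 cm/s; Δx = 3·6 + ½·9·6² = 180 cm; v ends 57 cm/s.
6–9 s: v starts 57 cm/s; Δx = 57·3 + ½·8·3² = 207 cm; v ends 81 cm/s.
9–13 s: v starts 81 cm/s; Δx = 81·4 + ½·-1·4² = 316 cm; v ends 77 cm/s.
x(13) = -2 + Σ Δx = 701 cm.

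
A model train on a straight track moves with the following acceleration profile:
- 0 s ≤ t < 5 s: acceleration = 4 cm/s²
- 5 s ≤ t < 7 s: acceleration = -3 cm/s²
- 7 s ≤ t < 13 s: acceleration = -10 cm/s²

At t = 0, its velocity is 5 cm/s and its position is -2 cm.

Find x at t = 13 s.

On each constant-a segment, Δv = aΔt and Δx = v₀Δt + ½aΔt²; chain segment to segment.
0–5 s: v starts 5 cm/s; Δx = 5·5 + ½·4·5² = 75 cm; v ends 25 cm/s.
5–7 s: v starts 25 cm/s; Δx = 25·2 + ½·-3·2² = 44 cm; v ends 19 cm/s.
7–13 s: v starts 19 cm/s; Δx = 19·6 + ½·-10·6² = -66 cm; v ends -41 cm/s.
x(13) = -2 + Σ Δx = 51 cm.

51 cm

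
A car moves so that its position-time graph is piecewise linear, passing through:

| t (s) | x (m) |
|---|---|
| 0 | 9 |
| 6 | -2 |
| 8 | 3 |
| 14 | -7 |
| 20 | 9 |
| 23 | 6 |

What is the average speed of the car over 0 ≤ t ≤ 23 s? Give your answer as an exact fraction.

45/23 m/s

Average speed = (total path length)/(elapsed time); on a piecewise-linear x-t graph the path length is Σ|Δx|.
0–6 s: |Δx| = |-2 − 9| = 11 m
6–8 s: |Δx| = |3 − -2| = 5 m
8–14 s: |Δx| = |-7 − 3| = 10 m
14–20 s: |Δx| = |9 − -7| = 16 m
20–23 s: |Δx| = |6 − 9| = 3 m
Total path = 45 m; average speed = 45/23 = 45/23 m/s.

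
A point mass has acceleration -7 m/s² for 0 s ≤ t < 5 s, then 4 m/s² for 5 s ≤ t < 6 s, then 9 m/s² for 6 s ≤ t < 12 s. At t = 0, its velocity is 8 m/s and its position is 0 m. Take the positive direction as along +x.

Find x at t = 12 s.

On each constant-a segment, Δv = aΔt and Δx = v₀Δt + ½aΔt²; chain segment to segment.
0–5 s: v starts 8 m/s; Δx = 8·5 + ½·-7·5² = -47.5 m; v ends -27 m/s.
5–6 s: v starts -27 m/s; Δx = -27·1 + ½·4·1² = -25 m; v ends -23 m/s.
6–12 s: v starts -23 m/s; Δx = -23·6 + ½·9·6² = 24 m; v ends 31 m/s.
x(12) = 0 + Σ Δx = -48.5 m.

-48.5 m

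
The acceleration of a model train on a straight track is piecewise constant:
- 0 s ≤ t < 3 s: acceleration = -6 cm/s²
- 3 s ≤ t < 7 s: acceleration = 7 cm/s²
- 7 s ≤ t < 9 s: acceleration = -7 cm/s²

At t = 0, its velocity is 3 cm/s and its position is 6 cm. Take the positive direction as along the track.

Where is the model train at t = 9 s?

-4 cm

On each constant-a segment, Δv = aΔt and Δx = v₀Δt + ½aΔt²; chain segment to segment.
0–3 s: v starts 3 cm/s; Δx = 3·3 + ½·-6·3² = -18 cm; v ends -15 cm/s.
3–7 s: v starts -15 cm/s; Δx = -15·4 + ½·7·4² = -4 cm; v ends 13 cm/s.
7–9 s: v starts 13 cm/s; Δx = 13·2 + ½·-7·2² = 12 cm; v ends -1 cm/s.
x(9) = 6 + Σ Δx = -4 cm.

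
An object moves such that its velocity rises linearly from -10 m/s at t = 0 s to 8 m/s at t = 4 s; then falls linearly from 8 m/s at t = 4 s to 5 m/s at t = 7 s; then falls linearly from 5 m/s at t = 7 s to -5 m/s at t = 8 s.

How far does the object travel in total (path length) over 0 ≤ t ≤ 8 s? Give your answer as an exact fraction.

Total distance travelled is ∫|v| dt — sum the magnitudes of each area piece.
0–4 s: v = 0 at t = 20/9 s; triangle areas 100/9 + 64/9 = 164/9 m
4–7 s: |½(8 + 5)(3)| = 19.5 m
7–8 s: v = 0 at t = 7.5 s; triangle areas 1.25 + 1.25 = 2.5 m
Total distance = 362/9 m

362/9 m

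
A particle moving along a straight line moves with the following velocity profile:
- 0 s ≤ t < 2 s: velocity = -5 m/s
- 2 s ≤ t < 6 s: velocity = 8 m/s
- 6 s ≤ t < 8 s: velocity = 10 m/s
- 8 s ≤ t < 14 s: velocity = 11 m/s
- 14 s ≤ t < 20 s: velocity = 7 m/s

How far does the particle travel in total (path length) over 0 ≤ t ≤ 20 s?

170 m

Total distance travelled is ∫|v| dt — sum the magnitudes of each area piece.
0–2 s: |-5| × 2 = 10 m
2–6 s: |8| × 4 = 32 m
6–8 s: |10| × 2 = 20 m
8–14 s: |11| × 6 = 66 m
14–20 s: |7| × 6 = 42 m
Total distance = 170 m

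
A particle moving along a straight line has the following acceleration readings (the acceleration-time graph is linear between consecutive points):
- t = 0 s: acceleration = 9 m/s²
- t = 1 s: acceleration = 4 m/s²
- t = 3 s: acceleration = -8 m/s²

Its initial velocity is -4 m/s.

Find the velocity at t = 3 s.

-1.5 m/s

Δv equals the area under the a-t graph; then v = v₀ + Δv.
0–1 s: ½(9 + 4)(1) = 6.5 m/s
1–3 s: ½(4 + -8)(2) = -4 m/s
Δv = 2.5 m/s, so v(3) = -4 + (2.5) = -1.5 m/s.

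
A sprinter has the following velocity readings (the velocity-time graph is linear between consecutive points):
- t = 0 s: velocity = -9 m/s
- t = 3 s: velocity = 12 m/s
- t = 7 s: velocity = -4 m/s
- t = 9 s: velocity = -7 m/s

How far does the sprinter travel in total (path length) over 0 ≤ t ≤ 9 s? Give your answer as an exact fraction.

Distance (not displacement) is the total path length: add the absolute areas under v-t.
0–3 s: v = 0 at t = 9/7 s; triangle areas 81/14 + 72/7 = 225/14 m
3–7 s: v = 0 at t = 6 s; triangle areas 18 + 2 = 20 m
7–9 s: |½(-4 + -7)(2)| = 11 m
Total distance = 659/14 m

659/14 m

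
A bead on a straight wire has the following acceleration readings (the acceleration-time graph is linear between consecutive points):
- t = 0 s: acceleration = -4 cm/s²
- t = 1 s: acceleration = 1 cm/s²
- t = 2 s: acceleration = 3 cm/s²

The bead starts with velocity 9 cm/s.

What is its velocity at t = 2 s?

9.5 cm/s

Δv equals the area under the a-t graph; then v = v₀ + Δv.
0–1 s: ½(-4 + 1)(1) = -1.5 cm/s
1–2 s: ½(1 + 3)(1) = 2 cm/s
Δv = 0.5 cm/s, so v(2) = 9 + (0.5) = 9.5 cm/s.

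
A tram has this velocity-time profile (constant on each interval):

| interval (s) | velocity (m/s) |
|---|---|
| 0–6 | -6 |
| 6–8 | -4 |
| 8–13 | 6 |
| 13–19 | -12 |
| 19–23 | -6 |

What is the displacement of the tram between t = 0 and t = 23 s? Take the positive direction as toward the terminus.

Net displacement equals the area under the velocity-time graph (areas below the axis count negative).
0–6 s: -6 × 6 = -36 m
6–8 s: -4 × 2 = -8 m
8–13 s: 6 × 5 = 30 m
13–19 s: -12 × 6 = -72 m
19–23 s: -6 × 4 = -24 m
Net displacement = -110 m

-110 m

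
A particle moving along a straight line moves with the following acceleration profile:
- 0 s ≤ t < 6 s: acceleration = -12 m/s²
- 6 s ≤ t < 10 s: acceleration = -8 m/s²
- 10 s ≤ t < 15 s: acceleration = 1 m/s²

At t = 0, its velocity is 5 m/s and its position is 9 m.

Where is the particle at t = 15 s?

On each constant-a segment, Δv = aΔt and Δx = v₀Δt + ½aΔt²; chain segment to segment.
0–6 s: v starts 5 m/s; Δx = 5·6 + ½·-12·6² = -186 m; v ends -67 m/s.
6–10 s: v starts -67 m/s; Δx = -67·4 + ½·-8·4² = -332 m; v ends -99 m/s.
10–15 s: v starts -99 m/s; Δx = -99·5 + ½·1·5² = -482.5 m; v ends -94 m/s.
x(15) = 9 + Σ Δx = -991.5 m.

-991.5 m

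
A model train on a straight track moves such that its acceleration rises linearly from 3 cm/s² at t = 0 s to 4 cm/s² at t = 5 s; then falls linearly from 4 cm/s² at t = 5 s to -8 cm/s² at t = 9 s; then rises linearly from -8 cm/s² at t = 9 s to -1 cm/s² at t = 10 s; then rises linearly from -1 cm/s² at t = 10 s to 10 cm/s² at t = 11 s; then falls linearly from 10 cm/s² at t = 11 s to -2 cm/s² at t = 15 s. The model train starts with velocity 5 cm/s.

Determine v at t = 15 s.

Δv equals the area under the a-t graph; then v = v₀ + Δv.
0–5 s: ½(3 + 4)(5) = 17.5 cm/s
5–9 s: ½(4 + -8)(4) = -8 cm/s
9–10 s: ½(-8 + -1)(1) = -4.5 cm/s
10–11 s: ½(-1 + 10)(1) = 4.5 cm/s
11–15 s: ½(10 + -2)(4) = 16 cm/s
Δv = 25.5 cm/s, so v(15) = 5 + (25.5) = 30.5 cm/s.

30.5 cm/s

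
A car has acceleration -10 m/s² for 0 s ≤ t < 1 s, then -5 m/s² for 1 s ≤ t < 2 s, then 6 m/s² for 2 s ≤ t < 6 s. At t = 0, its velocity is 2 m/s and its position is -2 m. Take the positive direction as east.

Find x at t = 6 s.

-19.5 m

On each constant-a segment, Δv = aΔt and Δx = v₀Δt + ½aΔt²; chain segment to segment.
0–1 s: v starts 2 m/s; Δx = 2·1 + ½·-10·1² = -3 m; v ends -8 m/s.
1–2 s: v starts -8 m/s; Δx = -8·1 + ½·-5·1² = -10.5 m; v ends -13 m/s.
2–6 s: v starts -13 m/s; Δx = -13·4 + ½·6·4² = -4 m; v ends 11 m/s.
x(6) = -2 + Σ Δx = -19.5 m.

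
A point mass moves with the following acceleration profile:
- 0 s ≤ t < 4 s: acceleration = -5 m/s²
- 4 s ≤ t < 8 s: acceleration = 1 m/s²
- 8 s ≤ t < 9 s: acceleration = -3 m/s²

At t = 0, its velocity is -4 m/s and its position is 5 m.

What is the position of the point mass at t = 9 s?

On each constant-a segment, Δv = aΔt and Δx = v₀Δt + ½aΔt²; chain segment to segment.
0–4 s: v starts -4 m/s; Δx = -4·4 + ½·-5·4² = -56 m; v ends -24 m/s.
4–8 s: v starts -24 m/s; Δx = -24·4 + ½·1·4² = -88 m; v ends -20 m/s.
8–9 s: v starts -20 m/s; Δx = -20·1 + ½·-3·1² = -21.5 m; v ends -23 m/s.
x(9) = 5 + Σ Δx = -160.5 m.

-160.5 m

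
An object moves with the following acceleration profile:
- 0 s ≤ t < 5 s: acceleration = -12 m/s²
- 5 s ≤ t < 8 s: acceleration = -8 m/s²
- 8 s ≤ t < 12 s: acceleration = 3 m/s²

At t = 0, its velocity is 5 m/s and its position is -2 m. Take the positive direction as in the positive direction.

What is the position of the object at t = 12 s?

-620 m

On each constant-a segment, Δv = aΔt and Δx = v₀Δt + ½aΔt²; chain segment to segment.
0–5 s: v starts 5 m/s; Δx = 5·5 + ½·-12·5² = -125 m; v ends -55 m/s.
5–8 s: v starts -55 m/s; Δx = -55·3 + ½·-8·3² = -201 m; v ends -79 m/s.
8–12 s: v starts -79 m/s; Δx = -79·4 + ½·3·4² = -292 m; v ends -67 m/s.
x(12) = -2 + Σ Δx = -620 m.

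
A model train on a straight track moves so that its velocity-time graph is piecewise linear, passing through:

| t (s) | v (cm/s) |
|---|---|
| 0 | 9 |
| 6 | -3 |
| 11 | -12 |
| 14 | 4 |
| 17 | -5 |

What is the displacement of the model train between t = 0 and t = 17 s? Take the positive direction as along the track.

-33 cm

Net displacement equals the area under the velocity-time graph (areas below the axis count negative).
0–6 s: ½(9 + -3)(6) = 18 cm
6–11 s: ½(-3 + -12)(5) = -37.5 cm
11–14 s: ½(-12 + 4)(3) = -12 cm
14–17 s: ½(4 + -5)(3) = -1.5 cm
Net displacement = -33 cm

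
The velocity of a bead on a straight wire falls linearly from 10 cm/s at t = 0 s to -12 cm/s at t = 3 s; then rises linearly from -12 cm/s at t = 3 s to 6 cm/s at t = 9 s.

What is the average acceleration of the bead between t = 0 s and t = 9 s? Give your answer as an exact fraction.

-4/9 cm/s²

Average acceleration = Δv/Δt = (6 − 10)/(9 − 0) = -4/9 cm/s².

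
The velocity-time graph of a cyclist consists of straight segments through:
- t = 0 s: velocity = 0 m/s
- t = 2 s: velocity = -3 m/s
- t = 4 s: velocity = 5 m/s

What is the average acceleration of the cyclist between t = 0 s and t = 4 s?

1.25 m/s²

Average acceleration = Δv/Δt = (5 − 0)/(4 − 0) = 1.25 m/s².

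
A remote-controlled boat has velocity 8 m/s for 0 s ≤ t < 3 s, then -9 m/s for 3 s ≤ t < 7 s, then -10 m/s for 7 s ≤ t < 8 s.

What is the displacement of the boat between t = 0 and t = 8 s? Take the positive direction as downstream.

-22 m

Displacement is the signed area under the v-t curve.
0–3 s: 8 × 3 = 24 m
3–7 s: -9 × 4 = -36 m
7–8 s: -10 × 1 = -10 m
Net displacement = -22 m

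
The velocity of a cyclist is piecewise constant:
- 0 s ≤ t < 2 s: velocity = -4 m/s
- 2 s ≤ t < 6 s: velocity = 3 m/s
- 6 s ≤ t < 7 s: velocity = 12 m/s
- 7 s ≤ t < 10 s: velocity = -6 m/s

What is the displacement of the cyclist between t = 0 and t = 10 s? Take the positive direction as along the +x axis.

Displacement is the signed area under the v-t curve.
0–2 s: -4 × 2 = -8 m
2–6 s: 3 × 4 = 12 m
6–7 s: 12 × 1 = 12 m
7–10 s: -6 × 3 = -18 m
Net displacement = -2 m

-2 m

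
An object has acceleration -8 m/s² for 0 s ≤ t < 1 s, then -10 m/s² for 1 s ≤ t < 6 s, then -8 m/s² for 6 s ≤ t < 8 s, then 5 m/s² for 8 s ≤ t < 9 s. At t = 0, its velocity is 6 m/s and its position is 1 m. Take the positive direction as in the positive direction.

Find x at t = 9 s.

-317.5 m

On each constant-a segment, Δv = aΔt and Δx = v₀Δt + ½aΔt²; chain segment to segment.
0–1 s: v starts 6 m/s; Δx = 6·1 + ½·-8·1² = 2 m; v ends -2 m/s.
1–6 s: v starts -2 m/s; Δx = -2·5 + ½·-10·5² = -135 m; v ends -52 m/s.
6–8 s: v starts -52 m/s; Δx = -52·2 + ½·-8·2² = -120 m; v ends -68 m/s.
8–9 s: v starts -68 m/s; Δx = -68·1 + ½·5·1² = -65.5 m; v ends -63 m/s.
x(9) = 1 + Σ Δx = -317.5 m.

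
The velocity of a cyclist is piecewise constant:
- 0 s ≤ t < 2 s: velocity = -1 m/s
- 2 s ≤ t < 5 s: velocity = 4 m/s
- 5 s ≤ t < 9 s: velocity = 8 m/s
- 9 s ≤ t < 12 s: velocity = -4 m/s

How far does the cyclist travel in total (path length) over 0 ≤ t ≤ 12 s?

Distance (not displacement) is the total path length: add the absolute areas under v-t.
0–2 s: |-1| × 2 = 2 m
2–5 s: |4| × 3 = 12 m
5–9 s: |8| × 4 = 32 m
9–12 s: |-4| × 3 = 12 m
Total distance = 58 m

58 m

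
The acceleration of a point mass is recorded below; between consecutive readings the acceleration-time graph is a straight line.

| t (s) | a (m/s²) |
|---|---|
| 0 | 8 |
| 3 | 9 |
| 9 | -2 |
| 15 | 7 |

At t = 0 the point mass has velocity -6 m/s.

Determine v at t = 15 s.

Δv equals the area under the a-t graph; then v = v₀ + Δv.
0–3 s: ½(8 + 9)(3) = 25.5 m/s
3–9 s: ½(9 + -2)(6) = 21 m/s
9–15 s: ½(-2 + 7)(6) = 15 m/s
Δv = 61.5 m/s, so v(15) = -6 + (61.5) = 55.5 m/s.

55.5 m/s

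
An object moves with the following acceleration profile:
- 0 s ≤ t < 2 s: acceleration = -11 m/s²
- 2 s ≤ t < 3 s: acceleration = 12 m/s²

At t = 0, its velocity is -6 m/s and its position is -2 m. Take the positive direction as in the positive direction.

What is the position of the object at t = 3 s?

On each constant-a segment, Δv = aΔt and Δx = v₀Δt + ½aΔt²; chain segment to segment.
0–2 s: v starts -6 m/s; Δx = -6·2 + ½·-11·2² = -34 m; v ends -28 m/s.
2–3 s: v starts -28 m/s; Δx = -28·1 + ½·12·1² = -22 m; v ends -16 m/s.
x(3) = -2 + Σ Δx = -58 m.

-58 m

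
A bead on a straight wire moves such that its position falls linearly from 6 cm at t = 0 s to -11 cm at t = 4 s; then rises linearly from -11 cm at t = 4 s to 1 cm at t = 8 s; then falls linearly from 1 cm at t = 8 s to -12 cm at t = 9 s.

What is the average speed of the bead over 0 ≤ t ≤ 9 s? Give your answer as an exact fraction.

14/3 cm/s

Average speed = (total path length)/(elapsed time); on a piecewise-linear x-t graph the path length is Σ|Δx|.
0–4 s: |Δx| = |-11 − 6| = 17 cm
4–8 s: |Δx| = |1 − -11| = 12 cm
8–9 s: |Δx| = |-12 − 1| = 13 cm
Total path = 42 cm; average speed = 42/9 = 14/3 cm/s.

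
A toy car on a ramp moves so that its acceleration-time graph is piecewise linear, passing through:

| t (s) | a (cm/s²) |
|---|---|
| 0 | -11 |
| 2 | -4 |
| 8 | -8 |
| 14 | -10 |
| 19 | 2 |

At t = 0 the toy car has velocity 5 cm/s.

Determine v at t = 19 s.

Δv equals the area under the a-t graph; then v = v₀ + Δv.
0–2 s: ½(-11 + -4)(2) = -15 cm/s
2–8 s: ½(-4 + -8)(6) = -36 cm/s
8–14 s: ½(-8 + -10)(6) = -54 cm/s
14–19 s: ½(-10 + 2)(5) = -20 cm/s
Δv = -125 cm/s, so v(19) = 5 + (-125) = -120 cm/s.

-120 cm/s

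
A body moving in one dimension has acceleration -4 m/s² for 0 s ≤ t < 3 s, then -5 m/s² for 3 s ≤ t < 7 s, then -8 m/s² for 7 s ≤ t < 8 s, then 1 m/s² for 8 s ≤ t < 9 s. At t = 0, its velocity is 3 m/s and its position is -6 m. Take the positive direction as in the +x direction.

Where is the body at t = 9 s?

-160.5 m

On each constant-a segment, Δv = aΔt and Δx = v₀Δt + ½aΔt²; chain segment to segment.
0–3 s: v starts 3 m/s; Δx = 3·3 + ½·-4·3² = -9 m; v ends -9 m/s.
3–7 s: v starts -9 m/s; Δx = -9·4 + ½·-5·4² = -76 m; v ends -29 m/s.
7–8 s: v starts -29 m/s; Δx = -29·1 + ½·-8·1² = -33 m; v ends -37 m/s.
8–9 s: v starts -37 m/s; Δx = -37·1 + ½·1·1² = -36.5 m; v ends -36 m/s.
x(9) = -6 + Σ Δx = -160.5 m.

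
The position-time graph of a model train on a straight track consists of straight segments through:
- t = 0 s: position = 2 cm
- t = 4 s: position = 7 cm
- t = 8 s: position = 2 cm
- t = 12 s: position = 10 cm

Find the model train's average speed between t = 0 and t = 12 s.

Average speed = (total path length)/(elapsed time); on a piecewise-linear x-t graph the path length is Σ|Δx|.
0–4 s: |Δx| = |7 − 2| = 5 cm
4–8 s: |Δx| = |2 − 7| = 5 cm
8–12 s: |Δx| = |10 − 2| = 8 cm
Total path = 18 cm; average speed = 18/12 = 1.5 cm/s.

1.5 cm/s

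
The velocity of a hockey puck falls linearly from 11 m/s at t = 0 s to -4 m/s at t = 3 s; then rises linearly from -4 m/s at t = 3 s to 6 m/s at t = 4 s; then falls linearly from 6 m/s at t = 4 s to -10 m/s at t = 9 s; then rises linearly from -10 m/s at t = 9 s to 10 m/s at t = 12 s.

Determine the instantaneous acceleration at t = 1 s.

Acceleration is the slope of the v-t graph on 0–3 s: (-4 − 11)/(3 − 0) = -5 m/s².

-5 m/s²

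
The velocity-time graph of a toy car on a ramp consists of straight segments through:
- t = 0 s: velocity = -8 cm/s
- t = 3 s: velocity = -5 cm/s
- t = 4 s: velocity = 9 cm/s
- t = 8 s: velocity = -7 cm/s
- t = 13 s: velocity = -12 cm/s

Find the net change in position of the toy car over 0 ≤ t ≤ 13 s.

-61 cm

Net displacement equals the area under the velocity-time graph (areas below the axis count negative).
0–3 s: ½(-8 + -5)(3) = -19.5 cm
3–4 s: ½(-5 + 9)(1) = 2 cm
4–8 s: ½(9 + -7)(4) = 4 cm
8–13 s: ½(-7 + -12)(5) = -47.5 cm
Net displacement = -61 cm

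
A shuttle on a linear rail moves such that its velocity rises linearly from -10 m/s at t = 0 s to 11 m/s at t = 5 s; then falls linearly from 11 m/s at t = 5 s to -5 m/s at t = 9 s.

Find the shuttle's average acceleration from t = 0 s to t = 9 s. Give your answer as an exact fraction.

Average acceleration = Δv/Δt = (-5 − -10)/(9 − 0) = 5/9 m/s².

5/9 m/s²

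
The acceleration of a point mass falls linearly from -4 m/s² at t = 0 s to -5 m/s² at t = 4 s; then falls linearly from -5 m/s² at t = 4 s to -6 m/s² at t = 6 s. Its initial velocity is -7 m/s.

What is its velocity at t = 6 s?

Δv equals the area under the a-t graph; then v = v₀ + Δv.
0–4 s: ½(-4 + -5)(4) = -18 m/s
4–6 s: ½(-5 + -6)(2) = -11 m/s
Δv = -29 m/s, so v(6) = -7 + (-29) = -36 m/s.

-36 m/s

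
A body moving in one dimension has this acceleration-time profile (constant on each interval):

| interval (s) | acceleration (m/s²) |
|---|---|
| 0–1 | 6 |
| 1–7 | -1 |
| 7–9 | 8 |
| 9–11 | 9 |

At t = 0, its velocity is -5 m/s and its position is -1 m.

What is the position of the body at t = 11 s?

On each constant-a segment, Δv = aΔt and Δx = v₀Δt + ½aΔt²; chain segment to segment.
0–1 s: v starts -5 m/s; Δx = -5·1 + ½·6·1² = -2 m; v ends 1 m/s.
1–7 s: v starts 1 m/s; Δx = 1·6 + ½·-1·6² = -12 m; v ends -5 m/s.
7–9 s: v starts -5 m/s; Δx = -5·2 + ½·8·2² = 6 m; v ends 11 m/s.
9–11 s: v starts 11 m/s; Δx = 11·2 + ½·9·2² = 40 m; v ends 29 m/s.
x(11) = -1 + Σ Δx = 31 m.

31 m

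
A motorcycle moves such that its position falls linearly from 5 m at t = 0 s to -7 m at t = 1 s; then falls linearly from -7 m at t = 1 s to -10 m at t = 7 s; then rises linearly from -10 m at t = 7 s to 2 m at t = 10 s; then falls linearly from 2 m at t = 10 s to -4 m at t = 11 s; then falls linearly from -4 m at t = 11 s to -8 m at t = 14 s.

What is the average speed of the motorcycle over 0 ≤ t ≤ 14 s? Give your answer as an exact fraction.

Average speed = (total path length)/(elapsed time); on a piecewise-linear x-t graph the path length is Σ|Δx|.
0–1 s: |Δx| = |-7 − 5| = 12 m
1–7 s: |Δx| = |-10 − -7| = 3 m
7–10 s: |Δx| = |2 − -10| = 12 m
10–11 s: |Δx| = |-4 − 2| = 6 m
11–14 s: |Δx| = |-8 − -4| = 4 m
Total path = 37 m; average speed = 37/14 = 37/14 m/s.

37/14 m/s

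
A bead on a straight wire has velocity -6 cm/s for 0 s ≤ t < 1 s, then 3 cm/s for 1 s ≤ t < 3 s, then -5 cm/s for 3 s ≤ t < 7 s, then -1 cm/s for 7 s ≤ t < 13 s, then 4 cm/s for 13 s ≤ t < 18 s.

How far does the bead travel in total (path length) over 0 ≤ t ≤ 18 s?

Distance (not displacement) is the total path length: add the absolute areas under v-t.
0–1 s: |-6| × 1 = 6 cm
1–3 s: |3| × 2 = 6 cm
3–7 s: |-5| × 4 = 20 cm
7–13 s: |-1| × 6 = 6 cm
13–18 s: |4| × 5 = 20 cm
Total distance = 58 cm

58 cm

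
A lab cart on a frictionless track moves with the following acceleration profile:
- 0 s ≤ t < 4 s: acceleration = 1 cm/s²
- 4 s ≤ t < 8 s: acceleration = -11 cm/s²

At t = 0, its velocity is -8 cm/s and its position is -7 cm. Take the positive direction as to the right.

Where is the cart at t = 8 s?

-135 cm

On each constant-a segment, Δv = aΔt and Δx = v₀Δt + ½aΔt²; chain segment to segment.
0–4 s: v starts -8 cm/s; Δx = -8·4 + ½·1·4² = -24 cm; v ends -4 cm/s.
4–8 s: v starts -4 cm/s; Δx = -4·4 + ½·-11·4² = -104 cm; v ends -48 cm/s.
x(8) = -7 + Σ Δx = -135 cm.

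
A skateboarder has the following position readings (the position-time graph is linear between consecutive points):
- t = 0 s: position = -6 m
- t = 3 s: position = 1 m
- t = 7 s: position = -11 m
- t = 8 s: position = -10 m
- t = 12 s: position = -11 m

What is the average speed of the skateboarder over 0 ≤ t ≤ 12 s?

Average speed = (total path length)/(elapsed time); on a piecewise-linear x-t graph the path length is Σ|Δx|.
0–3 s: |Δx| = |1 − -6| = 7 m
3–7 s: |Δx| = |-11 − 1| = 12 m
7–8 s: |Δx| = |-10 − -11| = 1 m
8–12 s: |Δx| = |-11 − -10| = 1 m
Total path = 21 m; average speed = 21/12 = 1.75 m/s.

1.75 m/s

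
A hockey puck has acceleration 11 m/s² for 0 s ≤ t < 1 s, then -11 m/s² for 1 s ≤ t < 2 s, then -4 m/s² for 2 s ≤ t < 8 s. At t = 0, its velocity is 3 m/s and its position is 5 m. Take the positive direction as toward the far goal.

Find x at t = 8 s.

-32 m

On each constant-a segment, Δv = aΔt and Δx = v₀Δt + ½aΔt²; chain segment to segment.
0–1 s: v starts 3 m/s; Δx = 3·1 + ½·11·1² = 8.5 m; v ends 14 m/s.
1–2 s: v starts 14 m/s; Δx = 14·1 + ½·-11·1² = 8.5 m; v ends 3 m/s.
2–8 s: v starts 3 m/s; Δx = 3·6 + ½·-4·6² = -54 m; v ends -21 m/s.
x(8) = 5 + Σ Δx = -32 m.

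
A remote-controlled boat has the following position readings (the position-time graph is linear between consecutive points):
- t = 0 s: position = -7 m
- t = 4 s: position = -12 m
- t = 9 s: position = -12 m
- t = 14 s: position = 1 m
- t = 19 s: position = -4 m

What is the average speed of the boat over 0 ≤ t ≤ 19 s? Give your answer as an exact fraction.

23/19 m/s

Average speed = (total path length)/(elapsed time); on a piecewise-linear x-t graph the path length is Σ|Δx|.
0–4 s: |Δx| = |-12 − -7| = 5 m
4–9 s: |Δx| = |-12 − -12| = 0 m
9–14 s: |Δx| = |1 − -12| = 13 m
14–19 s: |Δx| = |-4 − 1| = 5 m
Total path = 23 m; average speed = 23/19 = 23/19 m/s.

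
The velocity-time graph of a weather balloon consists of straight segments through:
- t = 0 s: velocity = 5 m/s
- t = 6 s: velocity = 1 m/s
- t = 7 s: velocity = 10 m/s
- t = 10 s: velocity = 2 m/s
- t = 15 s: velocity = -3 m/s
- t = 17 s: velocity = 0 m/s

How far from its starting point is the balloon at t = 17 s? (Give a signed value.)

Displacement is the signed area under the v-t curve.
0–6 s: ½(5 + 1)(6) = 18 m
6–7 s: ½(1 + 10)(1) = 5.5 m
7–10 s: ½(10 + 2)(3) = 18 m
10–15 s: ½(2 + -3)(5) = -2.5 m
15–17 s: ½(-3 + 0)(2) = -3 m
Net displacement = 36 m

36 m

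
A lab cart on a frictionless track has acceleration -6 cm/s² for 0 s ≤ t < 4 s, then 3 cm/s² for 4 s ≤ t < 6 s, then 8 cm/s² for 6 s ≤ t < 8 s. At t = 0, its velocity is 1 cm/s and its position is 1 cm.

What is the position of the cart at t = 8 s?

On each constant-a segment, Δv = aΔt and Δx = v₀Δt + ½aΔt²; chain segment to segment.
0–4 s: v starts 1 cm/s; Δx = 1·4 + ½·-6·4² = -44 cm; v ends -23 cm/s.
4–6 s: v starts -23 cm/s; Δx = -23·2 + ½·3·2² = -40 cm; v ends -17 cm/s.
6–8 s: v starts -17 cm/s; Δx = -17·2 + ½·8·2² = -18 cm; v ends -1 cm/s.
x(8) = 1 + Σ Δx = -101 cm.

-101 cm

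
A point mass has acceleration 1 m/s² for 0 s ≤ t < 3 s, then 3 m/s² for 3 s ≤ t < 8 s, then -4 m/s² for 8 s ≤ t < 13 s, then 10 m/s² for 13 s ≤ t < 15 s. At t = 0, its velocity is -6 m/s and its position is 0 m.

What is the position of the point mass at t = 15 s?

23 m

On each constant-a segment, Δv = aΔt and Δx = v₀Δt + ½aΔt²; chain segment to segment.
0–3 s: v starts -6 m/s; Δx = -6·3 + ½·1·3² = -13.5 m; v ends -3 m/s.
3–8 s: v starts -3 m/s; Δx = -3·5 + ½·3·5² = 22.5 m; v ends 12 m/s.
8–13 s: v starts 12 m/s; Δx = 12·5 + ½·-4·5² = 10 m; v ends -8 m/s.
13–15 s: v starts -8 m/s; Δx = -8·2 + ½·10·2² = 4 m; v ends 12 m/s.
x(15) = 0 + Σ Δx = 23 m.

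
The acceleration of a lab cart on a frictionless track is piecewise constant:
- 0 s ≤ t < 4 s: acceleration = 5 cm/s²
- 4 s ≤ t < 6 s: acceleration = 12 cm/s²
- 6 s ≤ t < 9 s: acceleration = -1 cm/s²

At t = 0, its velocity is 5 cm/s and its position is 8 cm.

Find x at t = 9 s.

284.5 cm

On each constant-a segment, Δv = aΔt and Δx = v₀Δt + ½aΔt²; chain segment to segment.
0–4 s: v starts 5 cm/s; Δx = 5·4 + ½·5·4² = 60 cm; v ends 25 cm/s.
4–6 s: v starts 25 cm/s; Δx = 25·2 + ½·12·2² = 74 cm; v ends 49 cm/s.
6–9 s: v starts 49 cm/s; Δx = 49·3 + ½·-1·3² = 142.5 cm; v ends 46 cm/s.
x(9) = 8 + Σ Δx = 284.5 cm.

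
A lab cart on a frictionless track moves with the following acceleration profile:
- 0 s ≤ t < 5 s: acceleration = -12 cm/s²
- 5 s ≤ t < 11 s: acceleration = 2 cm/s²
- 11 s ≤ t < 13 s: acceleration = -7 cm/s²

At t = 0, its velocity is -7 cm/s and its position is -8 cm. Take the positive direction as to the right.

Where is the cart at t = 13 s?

On each constant-a segment, Δv = aΔt and Δx = v₀Δt + ½aΔt²; chain segment to segment.
0–5 s: v starts -7 cm/s; Δx = -7·5 + ½·-12·5² = -185 cm; v ends -67 cm/s.
5–11 s: v starts -67 cm/s; Δx = -67·6 + ½·2·6² = -366 cm; v ends -55 cm/s.
11–13 s: v starts -55 cm/s; Δx = -55·2 + ½·-7·2² = -124 cm; v ends -69 cm/s.
x(13) = -8 + Σ Δx = -683 cm.

-683 cm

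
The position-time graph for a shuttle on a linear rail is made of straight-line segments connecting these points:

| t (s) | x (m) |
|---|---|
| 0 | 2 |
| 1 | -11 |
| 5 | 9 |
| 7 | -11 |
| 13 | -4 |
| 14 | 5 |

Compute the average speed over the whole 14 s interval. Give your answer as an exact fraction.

Average speed = (total path length)/(elapsed time); on a piecewise-linear x-t graph the path length is Σ|Δx|.
0–1 s: |Δx| = |-11 − 2| = 13 m
1–5 s: |Δx| = |9 − -11| = 20 m
5–7 s: |Δx| = |-11 − 9| = 20 m
7–13 s: |Δx| = |-4 − -11| = 7 m
13–14 s: |Δx| = |5 − -4| = 9 m
Total path = 69 m; average speed = 69/14 = 69/14 m/s.

69/14 m/s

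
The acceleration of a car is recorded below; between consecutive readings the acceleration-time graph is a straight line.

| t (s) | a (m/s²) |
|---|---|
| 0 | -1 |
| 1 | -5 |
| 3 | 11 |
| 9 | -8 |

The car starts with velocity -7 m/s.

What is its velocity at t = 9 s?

Δv equals the area under the a-t graph; then v = v₀ + Δv.
0–1 s: ½(-1 + -5)(1) = -3 m/s
1–3 s: ½(-5 + 11)(2) = 6 m/s
3–9 s: ½(11 + -8)(6) = 9 m/s
Δv = 12 m/s, so v(9) = -7 + (12) = 5 m/s.

5 m/s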